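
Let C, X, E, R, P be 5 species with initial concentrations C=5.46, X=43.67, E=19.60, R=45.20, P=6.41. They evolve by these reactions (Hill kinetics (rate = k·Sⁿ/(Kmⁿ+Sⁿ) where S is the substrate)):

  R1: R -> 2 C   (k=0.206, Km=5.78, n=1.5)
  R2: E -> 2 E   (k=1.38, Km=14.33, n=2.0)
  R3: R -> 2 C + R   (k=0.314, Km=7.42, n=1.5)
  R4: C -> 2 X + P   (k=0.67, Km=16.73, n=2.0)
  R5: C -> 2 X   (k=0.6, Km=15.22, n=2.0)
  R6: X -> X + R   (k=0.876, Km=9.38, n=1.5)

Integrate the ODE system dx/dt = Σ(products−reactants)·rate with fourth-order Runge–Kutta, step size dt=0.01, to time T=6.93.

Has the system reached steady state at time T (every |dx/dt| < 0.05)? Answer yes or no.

Steady state at T: no

RK4 with dt=0.01: 693 steps to T=6.93. Trajectory (selected grid times):
t=0.00: C=5.46 X=43.67 E=19.60 R=45.20 P=6.41
t=0.77: C=6.10 X=43.90 E=20.30 R=45.66 P=6.47
t=1.54: C=6.73 X=44.17 E=21.02 R=46.12 P=6.53
t=2.31: C=7.33 X=44.49 E=21.75 R=46.59 P=6.61
t=3.08: C=7.90 X=44.85 E=22.50 R=47.05 P=6.70
t=3.85: C=8.46 X=45.25 E=23.26 R=47.51 P=6.80
t=4.62: C=8.99 X=45.70 E=24.04 R=47.98 P=6.91
t=5.39: C=9.51 X=46.20 E=24.83 R=48.44 P=7.03
t=6.16: C=10.01 X=46.73 E=25.63 R=48.91 P=7.16
t=6.93: C=10.48 X=47.30 E=26.45 R=49.38 P=7.30
Rates at T: R1=0.1981, R2=1.0669, R3=0.2967, R4=0.1889, R5=0.1930, R6=0.8049
dx/dt at T (Σ net stoichiometry × rate): C=+0.6077, X=+0.7638, E=+1.0669, R=+0.6068, P=+0.1889
Largest |dx/dt| is |+1.0669| (E) ≥ 0.05 → not steady.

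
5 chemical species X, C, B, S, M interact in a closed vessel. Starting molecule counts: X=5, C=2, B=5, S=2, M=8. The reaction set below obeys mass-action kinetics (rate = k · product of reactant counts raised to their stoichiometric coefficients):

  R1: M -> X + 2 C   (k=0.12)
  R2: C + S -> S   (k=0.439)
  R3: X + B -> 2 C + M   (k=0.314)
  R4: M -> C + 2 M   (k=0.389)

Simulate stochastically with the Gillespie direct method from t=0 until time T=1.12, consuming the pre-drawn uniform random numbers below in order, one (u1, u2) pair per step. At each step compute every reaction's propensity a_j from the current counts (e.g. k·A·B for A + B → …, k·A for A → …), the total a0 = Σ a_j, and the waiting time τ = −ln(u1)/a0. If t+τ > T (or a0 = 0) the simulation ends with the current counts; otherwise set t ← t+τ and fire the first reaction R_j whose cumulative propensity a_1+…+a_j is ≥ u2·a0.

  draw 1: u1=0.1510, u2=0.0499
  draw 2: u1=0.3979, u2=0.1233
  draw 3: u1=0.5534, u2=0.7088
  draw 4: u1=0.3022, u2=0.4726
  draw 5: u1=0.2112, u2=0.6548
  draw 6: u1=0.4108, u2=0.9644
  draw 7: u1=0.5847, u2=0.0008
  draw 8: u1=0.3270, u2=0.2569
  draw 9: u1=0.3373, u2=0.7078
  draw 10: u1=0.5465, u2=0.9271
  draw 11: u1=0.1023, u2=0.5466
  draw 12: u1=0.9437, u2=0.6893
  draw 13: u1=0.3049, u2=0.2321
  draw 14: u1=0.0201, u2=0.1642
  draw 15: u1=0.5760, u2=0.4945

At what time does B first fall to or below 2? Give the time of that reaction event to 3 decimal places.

Threshold first reached at t = 0.420

t=0.000: X=5 C=2 B=5 S=2 M=8
Draw 1: a1=0.960, a2=1.756, a3=7.850, a4=3.112, a0=13.678; τ=−ln(0.1510)/13.678=0.138 → t=0.138; u2·a0=0.0499·13.678=0.683 ≤ a1=0.960 → R1 fires; X=6 C=4 B=5 S=2 M=7
Draw 2: a1=0.840, a2=3.512, a3=9.420, a4=2.723, a0=16.495; τ=−ln(0.3979)/16.495=0.056 → t=0.194; u2·a0=0.1233·16.495=2.034; a1=0.840 < 2.034 ≤ a1+a2=4.352 → R2 fires; X=6 C=3 B=5 S=2 M=7
Draw 3: a1=0.840, a2=2.634, a3=9.420, a4=2.723, a0=15.617; τ=−ln(0.5534)/15.617=0.038 → t=0.232; u2·a0=0.7088·15.617=11.069; a1+a2=3.474 < 11.069 ≤ a1+…+a3=12.894 → R3 fires; X=5 C=5 B=4 S=2 M=8
Draw 4: a1=0.960, a2=4.390, a3=6.280, a4=3.112, a0=14.742; τ=−ln(0.3022)/14.742=0.081 → t=0.313; u2·a0=0.4726·14.742=6.967; a1+a2=5.350 < 6.967 ≤ a1+…+a3=11.630 → R3 fires; X=4 C=7 B=3 S=2 M=9
Draw 5: a1=1.080, a2=6.146, a3=3.768, a4=3.501, a0=14.495; τ=−ln(0.2112)/14.495=0.107 → t=0.420; u2·a0=0.6548·14.495=9.491; a1+a2=7.226 < 9.491 ≤ a1+…+a3=10.994 → R3 fires; X=3 C=9 B=2 S=2 M=10
Draw 6: a1=1.200, a2=7.902, a3=1.884, a4=3.890, a0=14.876; τ=−ln(0.4108)/14.876=0.060 → t=0.480; u2·a0=0.9644·14.876=14.346; a1+…+a3=10.986 < 14.346 ≤ a1+…+a4=14.876 → R4 fires; X=3 C=10 B=2 S=2 M=11
Draw 7: a1=1.320, a2=8.780, a3=1.884, a4=4.279, a0=16.263; τ=−ln(0.5847)/16.263=0.033 → t=0.513; u2·a0=0.0008·16.263=0.013 ≤ a1=1.320 → R1 fires; X=4 C=12 B=2 S=2 M=10
Draw 8: a1=1.200, a2=10.536, a3=2.512, a4=3.890, a0=18.138; τ=−ln(0.3270)/18.138=0.062 → t=0.575; u2·a0=0.2569·18.138=4.660; a1=1.200 < 4.660 ≤ a1+a2=11.736 → R2 fires; X=4 C=11 B=2 S=2 M=10
Draw 9: a1=1.200, a2=9.658, a3=2.512, a4=3.890, a0=17.260; τ=−ln(0.3373)/17.260=0.063 → t=0.638; u2·a0=0.7078·17.260=12.217; a1+a2=10.858 < 12.217 ≤ a1+…+a3=13.370 → R3 fires; X=3 C=13 B=1 S=2 M=11
Draw 10: a1=1.320, a2=11.414, a3=0.942, a4=4.279, a0=17.955; τ=−ln(0.5465)/17.955=0.034 → t=0.671; u2·a0=0.9271·17.955=16.646; a1+…+a3=13.676 < 16.646 ≤ a1+…+a4=17.955 → R4 fires; X=3 C=14 B=1 S=2 M=12
Draw 11: a1=1.440, a2=12.292, a3=0.942, a4=4.668, a0=19.342; τ=−ln(0.1023)/19.342=0.118 → t=0.789; u2·a0=0.5466·19.342=10.572; a1=1.440 < 10.572 ≤ a1+a2=13.732 → R2 fires; X=3 C=13 B=1 S=2 M=12
Draw 12: a1=1.440, a2=11.414, a3=0.942, a4=4.668, a0=18.464; τ=−ln(0.9437)/18.464=0.003 → t=0.792; u2·a0=0.6893·18.464=12.727; a1=1.440 < 12.727 ≤ a1+a2=12.854 → R2 fires; X=3 C=12 B=1 S=2 M=12
Draw 13: a1=1.440, a2=10.536, a3=0.942, a4=4.668, a0=17.586; τ=−ln(0.3049)/17.586=0.068 → t=0.860; u2·a0=0.2321·17.586=4.082; a1=1.440 < 4.082 ≤ a1+a2=11.976 → R2 fires; X=3 C=11 B=1 S=2 M=12
Draw 14: a1=1.440, a2=9.658, a3=0.942, a4=4.668, a0=16.708; τ=−ln(0.0201)/16.708=0.234 → t=1.094; u2·a0=0.1642·16.708=2.743; a1=1.440 < 2.743 ≤ a1+a2=11.098 → R2 fires; X=3 C=10 B=1 S=2 M=12
Draw 15: a1=1.440, a2=8.780, a3=0.942, a4=4.668, a0=15.830; τ=−ln(0.5760)/15.830=0.035 → t=1.129 > T=1.12: stop.
B first becomes ≤ 2 when it reaches 2 at the event at t=0.420.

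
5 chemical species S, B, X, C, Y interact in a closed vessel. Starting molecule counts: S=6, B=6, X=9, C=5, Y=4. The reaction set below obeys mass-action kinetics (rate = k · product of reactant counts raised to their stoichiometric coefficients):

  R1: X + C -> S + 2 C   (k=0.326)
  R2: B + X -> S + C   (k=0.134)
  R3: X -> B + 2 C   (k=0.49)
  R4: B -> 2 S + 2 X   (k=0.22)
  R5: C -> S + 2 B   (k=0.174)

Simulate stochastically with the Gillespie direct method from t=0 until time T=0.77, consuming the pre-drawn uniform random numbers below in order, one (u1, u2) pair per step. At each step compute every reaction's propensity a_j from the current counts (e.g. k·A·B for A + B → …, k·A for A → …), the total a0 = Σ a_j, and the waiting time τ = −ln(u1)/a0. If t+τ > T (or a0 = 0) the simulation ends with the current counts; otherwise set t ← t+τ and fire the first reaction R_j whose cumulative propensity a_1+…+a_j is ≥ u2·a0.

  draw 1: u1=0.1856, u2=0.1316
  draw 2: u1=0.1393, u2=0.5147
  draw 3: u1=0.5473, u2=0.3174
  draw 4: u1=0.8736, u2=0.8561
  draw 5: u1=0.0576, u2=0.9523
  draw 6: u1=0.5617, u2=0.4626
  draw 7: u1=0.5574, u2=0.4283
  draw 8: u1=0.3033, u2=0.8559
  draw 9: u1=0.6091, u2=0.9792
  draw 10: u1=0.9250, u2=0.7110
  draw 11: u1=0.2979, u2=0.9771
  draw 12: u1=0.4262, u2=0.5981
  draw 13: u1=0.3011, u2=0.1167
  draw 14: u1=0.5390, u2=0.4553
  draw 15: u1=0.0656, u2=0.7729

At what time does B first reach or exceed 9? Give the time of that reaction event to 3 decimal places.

t=0.000: S=6 B=6 X=9 C=5 Y=4
Draw 1: a1=14.670, a2=7.236, a3=4.410, a4=1.320, a5=0.870, a0=28.506; τ=−ln(0.1856)/28.506=0.059 → t=0.059; u2·a0=0.1316·28.506=3.751 ≤ a1=14.670 → R1 fires; S=7 B=6 X=8 C=6 Y=4
Draw 2: a1=15.648, a2=6.432, a3=3.920, a4=1.320, a5=1.044, a0=28.364; τ=−ln(0.1393)/28.364=0.069 → t=0.129; u2·a0=0.5147·28.364=14.599 ≤ a1=15.648 → R1 fires; S=8 B=6 X=7 C=7 Y=4
Draw 3: a1=15.974, a2=5.628, a3=3.430, a4=1.320, a5=1.218, a0=27.570; τ=−ln(0.5473)/27.570=0.022 → t=0.150; u2·a0=0.3174·27.570=8.751 ≤ a1=15.974 → R1 fires; S=9 B=6 X=6 C=8 Y=4
Draw 4: a1=15.648, a2=4.824, a3=2.940, a4=1.320, a5=1.392, a0=26.124; τ=−ln(0.8736)/26.124=0.005 → t=0.156; u2·a0=0.8561·26.124=22.365; a1+a2=20.472 < 22.365 ≤ a1+…+a3=23.412 → R3 fires; S=9 B=7 X=5 C=10 Y=4
Draw 5: a1=16.300, a2=4.690, a3=2.450, a4=1.540, a5=1.740, a0=26.720; τ=−ln(0.0576)/26.720=0.107 → t=0.262; u2·a0=0.9523·26.720=25.445; a1+…+a4=24.980 < 25.445 ≤ a1+…+a5=26.720 → R5 fires; S=10 B=9 X=5 C=9 Y=4
Draw 6: a1=14.670, a2=6.030, a3=2.450, a4=1.980, a5=1.566, a0=26.696; τ=−ln(0.5617)/26.696=0.022 → t=0.284; u2·a0=0.4626·26.696=12.350 ≤ a1=14.670 → R1 fires; S=11 B=9 X=4 C=10 Y=4
Draw 7: a1=13.040, a2=4.824, a3=1.960, a4=1.980, a5=1.740, a0=23.544; τ=−ln(0.5574)/23.544=0.025 → t=0.309; u2·a0=0.4283·23.544=10.084 ≤ a1=13.040 → R1 fires; S=12 B=9 X=3 C=11 Y=4
Draw 8: a1=10.758, a2=3.618, a3=1.470, a4=1.980, a5=1.914, a0=19.740; τ=−ln(0.3033)/19.740=0.060 → t=0.369; u2·a0=0.8559·19.740=16.895; a1+…+a3=15.846 < 16.895 ≤ a1+…+a4=17.826 → R4 fires; S=14 B=8 X=5 C=11 Y=4
Draw 9: a1=17.930, a2=5.360, a3=2.450, a4=1.760, a5=1.914, a0=29.414; τ=−ln(0.6091)/29.414=0.017 → t=0.386; u2·a0=0.9792·29.414=28.802; a1+…+a4=27.500 < 28.802 ≤ a1+…+a5=29.414 → R5 fires; S=15 B=10 X=5 C=10 Y=4
Draw 10: a1=16.300, a2=6.700, a3=2.450, a4=2.200, a5=1.740, a0=29.390; τ=−ln(0.9250)/29.390=0.003 → t=0.389; u2·a0=0.7110·29.390=20.896; a1=16.300 < 20.896 ≤ a1+a2=23.000 → R2 fires; S=16 B=9 X=4 C=11 Y=4
Draw 11: a1=14.344, a2=4.824, a3=1.960, a4=1.980, a5=1.914, a0=25.022; τ=−ln(0.2979)/25.022=0.048 → t=0.437; u2·a0=0.9771·25.022=24.449; a1+…+a4=23.108 < 24.449 ≤ a1+…+a5=25.022 → R5 fires; S=17 B=11 X=4 C=10 Y=4
Draw 12: a1=13.040, a2=5.896, a3=1.960, a4=2.420, a5=1.740, a0=25.056; τ=−ln(0.4262)/25.056=0.034 → t=0.471; u2·a0=0.5981·25.056=14.986; a1=13.040 < 14.986 ≤ a1+a2=18.936 → R2 fires; S=18 B=10 X=3 C=11 Y=4
Draw 13: a1=10.758, a2=4.020, a3=1.470, a4=2.200, a5=1.914, a0=20.362; τ=−ln(0.3011)/20.362=0.059 → t=0.530; u2·a0=0.1167·20.362=2.376 ≤ a1=10.758 → R1 fires; S=19 B=10 X=2 C=12 Y=4
Draw 14: a1=7.824, a2=2.680, a3=0.980, a4=2.200, a5=2.088, a0=15.772; τ=−ln(0.5390)/15.772=0.039 → t=0.569; u2·a0=0.4553·15.772=7.181 ≤ a1=7.824 → R1 fires; S=20 B=10 X=1 C=13 Y=4
Draw 15: a1=4.238, a2=1.340, a3=0.490, a4=2.200, a5=2.262, a0=10.530; τ=−ln(0.0656)/10.530=0.259 → t=0.828 > T=0.77: stop.
B first becomes ≥ 9 when it reaches 9 at the event at t=0.262.

Threshold first reached at t = 0.262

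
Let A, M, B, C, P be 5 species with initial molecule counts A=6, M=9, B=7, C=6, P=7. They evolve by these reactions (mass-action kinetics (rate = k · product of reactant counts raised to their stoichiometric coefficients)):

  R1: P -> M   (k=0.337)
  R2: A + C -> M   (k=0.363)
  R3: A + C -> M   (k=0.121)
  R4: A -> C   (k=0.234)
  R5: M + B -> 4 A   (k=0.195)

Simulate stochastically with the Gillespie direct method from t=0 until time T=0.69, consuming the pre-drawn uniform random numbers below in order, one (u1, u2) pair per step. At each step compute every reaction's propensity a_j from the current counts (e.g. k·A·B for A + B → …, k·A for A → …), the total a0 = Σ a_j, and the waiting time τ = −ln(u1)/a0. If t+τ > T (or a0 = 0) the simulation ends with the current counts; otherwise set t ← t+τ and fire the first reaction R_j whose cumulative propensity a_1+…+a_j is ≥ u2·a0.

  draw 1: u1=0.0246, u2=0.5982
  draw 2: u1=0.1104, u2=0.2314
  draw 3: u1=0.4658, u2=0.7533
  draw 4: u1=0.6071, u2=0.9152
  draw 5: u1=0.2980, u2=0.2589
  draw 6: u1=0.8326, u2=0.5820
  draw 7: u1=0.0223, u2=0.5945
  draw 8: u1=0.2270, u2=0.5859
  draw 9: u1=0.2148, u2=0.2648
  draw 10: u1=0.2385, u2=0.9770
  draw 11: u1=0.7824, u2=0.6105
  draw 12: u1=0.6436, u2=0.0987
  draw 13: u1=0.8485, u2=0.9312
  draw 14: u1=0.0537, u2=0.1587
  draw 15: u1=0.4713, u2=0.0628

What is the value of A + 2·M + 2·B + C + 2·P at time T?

Check how each reaction changes W = A + 2·M + 2·B + C + 2·P (weight of products minus weight of reactants):
R1: P -> M: (2·1) − (2·1) = 2 − 2 = 0
R2: A + C -> M: (2·1) − (1·1 + 1·1) = 2 − 2 = 0
R3: A + C -> M: (2·1) − (1·1 + 1·1) = 2 − 2 = 0
R4: A -> C: (1·1) − (1·1) = 1 − 1 = 0
R5: M + B -> 4 A: (1·4) − (2·1 + 2·1) = 4 − 4 = 0
Every reaction leaves W unchanged, so W is conserved and no simulation is needed: W(T) = W(0) = 6 + 2·9 + 2·7 + 6 + 2·7 = 58

Value at T = 58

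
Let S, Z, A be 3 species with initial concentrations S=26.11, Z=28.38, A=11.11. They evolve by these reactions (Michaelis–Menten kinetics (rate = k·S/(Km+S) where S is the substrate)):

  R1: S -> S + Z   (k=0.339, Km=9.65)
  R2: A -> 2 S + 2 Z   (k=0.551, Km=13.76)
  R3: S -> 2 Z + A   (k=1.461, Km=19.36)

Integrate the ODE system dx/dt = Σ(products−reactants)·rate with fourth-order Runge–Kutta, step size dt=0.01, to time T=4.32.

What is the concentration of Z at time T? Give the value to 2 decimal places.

Z at T = 38.86

RK4 with dt=0.01: 432 steps to T=4.32. Trajectory (selected grid times):
t=0.00: S=26.11 Z=28.38 A=11.11
t=0.48: S=25.95 Z=29.54 A=11.39
t=0.96: S=25.79 Z=30.70 A=11.67
t=1.44: S=25.63 Z=31.87 A=11.95
t=1.92: S=25.48 Z=33.03 A=12.23
t=2.40: S=25.33 Z=34.19 A=12.50
t=2.88: S=25.19 Z=35.36 A=12.77
t=3.36: S=25.05 Z=36.52 A=13.04
t=3.84: S=24.91 Z=37.69 A=13.30
t=4.32: S=24.78 Z=38.86 A=13.57
Read off Z at T=4.32: 38.86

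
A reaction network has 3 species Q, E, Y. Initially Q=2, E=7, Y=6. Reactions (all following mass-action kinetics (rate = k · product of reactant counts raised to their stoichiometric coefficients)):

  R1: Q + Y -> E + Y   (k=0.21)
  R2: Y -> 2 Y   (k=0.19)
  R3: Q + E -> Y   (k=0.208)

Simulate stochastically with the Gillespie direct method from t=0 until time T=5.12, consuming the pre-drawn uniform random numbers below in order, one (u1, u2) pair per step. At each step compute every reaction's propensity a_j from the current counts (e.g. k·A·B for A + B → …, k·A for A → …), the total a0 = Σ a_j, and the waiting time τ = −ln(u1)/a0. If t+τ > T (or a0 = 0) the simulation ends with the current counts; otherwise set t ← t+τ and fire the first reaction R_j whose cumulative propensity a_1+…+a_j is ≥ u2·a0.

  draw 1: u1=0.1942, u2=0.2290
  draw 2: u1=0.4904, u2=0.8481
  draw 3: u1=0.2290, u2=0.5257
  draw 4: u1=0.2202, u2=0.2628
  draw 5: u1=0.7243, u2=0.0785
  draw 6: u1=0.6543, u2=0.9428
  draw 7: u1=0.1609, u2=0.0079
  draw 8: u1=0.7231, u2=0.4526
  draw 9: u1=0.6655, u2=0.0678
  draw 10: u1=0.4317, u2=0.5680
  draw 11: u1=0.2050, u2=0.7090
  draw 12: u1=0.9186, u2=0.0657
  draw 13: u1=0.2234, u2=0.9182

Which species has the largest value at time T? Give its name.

Dominant species at T: Y

t=0.000: Q=2 E=7 Y=6
Draw 1: a1=2.520, a2=1.140, a3=2.912, a0=6.572; τ=−ln(0.1942)/6.572=0.249 → t=0.249; u2·a0=0.2290·6.572=1.505 ≤ a1=2.520 → R1 fires; Q=1 E=8 Y=6
Draw 2: a1=1.260, a2=1.140, a3=1.664, a0=4.064; τ=−ln(0.4904)/4.064=0.175 → t=0.425; u2·a0=0.8481·4.064=3.447; a1+a2=2.400 < 3.447 ≤ a1+…+a3=4.064 → R3 fires; Q=0 E=7 Y=7
Draw 3: a1=0.000, a2=1.330, a3=0.000, a0=1.330; τ=−ln(0.2290)/1.330=1.108 → t=1.533; u2·a0=0.5257·1.330=0.699; a1=0.000 < 0.699 ≤ a1+a2=1.330 → R2 fires; Q=0 E=7 Y=8
Draw 4: a1=0.000, a2=1.520, a3=0.000, a0=1.520; τ=−ln(0.2202)/1.520=0.996 → t=2.529; u2·a0=0.2628·1.520=0.399; a1=0.000 < 0.399 ≤ a1+a2=1.520 → R2 fires; Q=0 E=7 Y=9
Draw 5: a1=0.000, a2=1.710, a3=0.000, a0=1.710; τ=−ln(0.7243)/1.710=0.189 → t=2.717; u2·a0=0.0785·1.710=0.134; a1=0.000 < 0.134 ≤ a1+a2=1.710 → R2 fires; Q=0 E=7 Y=10
Draw 6: a1=0.000, a2=1.900, a3=0.000, a0=1.900; τ=−ln(0.6543)/1.900=0.223 → t=2.940; u2·a0=0.9428·1.900=1.791; a1=0.000 < 1.791 ≤ a1+a2=1.900 → R2 fires; Q=0 E=7 Y=11
Draw 7: a1=0.000, a2=2.090, a3=0.000, a0=2.090; τ=−ln(0.1609)/2.090=0.874 → t=3.815; u2·a0=0.0079·2.090=0.017; a1=0.000 < 0.017 ≤ a1+a2=2.090 → R2 fires; Q=0 E=7 Y=12
Draw 8: a1=0.000, a2=2.280, a3=0.000, a0=2.280; τ=−ln(0.7231)/2.280=0.142 → t=3.957; u2·a0=0.4526·2.280=1.032; a1=0.000 < 1.032 ≤ a1+a2=2.280 → R2 fires; Q=0 E=7 Y=13
Draw 9: a1=0.000, a2=2.470, a3=0.000, a0=2.470; τ=−ln(0.6655)/2.470=0.165 → t=4.122; u2·a0=0.0678·2.470=0.167; a1=0.000 < 0.167 ≤ a1+a2=2.470 → R2 fires; Q=0 E=7 Y=14
Draw 10: a1=0.000, a2=2.660, a3=0.000, a0=2.660; τ=−ln(0.4317)/2.660=0.316 → t=4.437; u2·a0=0.5680·2.660=1.511; a1=0.000 < 1.511 ≤ a1+a2=2.660 → R2 fires; Q=0 E=7 Y=15
Draw 11: a1=0.000, a2=2.850, a3=0.000, a0=2.850; τ=−ln(0.2050)/2.850=0.556 → t=4.993; u2·a0=0.7090·2.850=2.021; a1=0.000 < 2.021 ≤ a1+a2=2.850 → R2 fires; Q=0 E=7 Y=16
Draw 12: a1=0.000, a2=3.040, a3=0.000, a0=3.040; τ=−ln(0.9186)/3.040=0.028 → t=5.021; u2·a0=0.0657·3.040=0.200; a1=0.000 < 0.200 ≤ a1+a2=3.040 → R2 fires; Q=0 E=7 Y=17
Draw 13: a1=0.000, a2=3.230, a3=0.000, a0=3.230; τ=−ln(0.2234)/3.230=0.464 → t=5.485 > T=5.12: stop.
At T=5.12: Q=0 E=7 Y=17; the largest is Y.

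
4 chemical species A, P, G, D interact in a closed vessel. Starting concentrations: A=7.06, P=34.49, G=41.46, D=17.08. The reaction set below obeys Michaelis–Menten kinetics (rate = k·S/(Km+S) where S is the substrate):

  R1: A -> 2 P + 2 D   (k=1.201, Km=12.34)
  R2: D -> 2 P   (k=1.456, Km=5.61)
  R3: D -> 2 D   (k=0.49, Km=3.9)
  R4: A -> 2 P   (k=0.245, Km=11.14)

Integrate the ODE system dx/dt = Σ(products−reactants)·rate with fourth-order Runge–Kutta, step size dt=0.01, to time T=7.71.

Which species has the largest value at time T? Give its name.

RK4 with dt=0.01: 771 steps to T=7.71. Trajectory (selected grid times):
t=0.00: A=7.06 P=34.49 G=41.46 D=17.08
t=0.86: A=6.61 P=37.27 G=41.46 D=17.22
t=1.71: A=6.19 P=39.99 G=41.46 D=17.32
t=2.57: A=5.78 P=42.70 G=41.46 D=17.39
t=3.43: A=5.38 P=45.38 G=41.46 D=17.43
t=4.28: A=5.02 P=47.99 G=41.46 D=17.44
t=5.14: A=4.66 P=50.60 G=41.46 D=17.42
t=6.00: A=4.33 P=53.16 G=41.46 D=17.37
t=6.85: A=4.01 P=55.66 G=41.46 D=17.29
t=7.71: A=3.71 P=58.15 G=41.46 D=17.18
At T=7.71: A=3.71 P=58.15 G=41.46 D=17.18; the largest is P.

Dominant species at T: P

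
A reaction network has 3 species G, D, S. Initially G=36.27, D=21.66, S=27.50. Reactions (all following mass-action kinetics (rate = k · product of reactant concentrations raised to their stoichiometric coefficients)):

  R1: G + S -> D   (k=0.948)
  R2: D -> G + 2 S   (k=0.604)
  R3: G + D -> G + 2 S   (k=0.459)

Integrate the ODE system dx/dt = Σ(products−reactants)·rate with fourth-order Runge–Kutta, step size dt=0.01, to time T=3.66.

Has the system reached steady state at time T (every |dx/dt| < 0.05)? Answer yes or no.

RK4 with dt=0.01: 366 steps to T=3.66. Trajectory (selected grid times):
t=0.00: G=36.27 D=21.66 S=27.50
t=0.41: G=0.50 D=34.91 S=45.51
t=0.81: G=0.36 D=32.46 S=58.67
t=1.22: G=0.28 D=30.67 S=70.15
t=1.63: G=0.23 D=29.27 S=80.39
t=2.03: G=0.20 D=28.17 S=89.58
t=2.44: G=0.18 D=27.21 S=98.37
t=2.85: G=0.16 D=26.39 S=106.67
t=3.25: G=0.14 D=25.68 S=114.38
t=3.66: G=0.13 D=25.04 S=121.95
Rates at T: R1=15.1510, R2=15.1237, R3=1.5062
dx/dt at T (Σ net stoichiometry × rate): G=-0.0273, D=-1.4789, S=+18.1088
Largest |dx/dt| is |+18.1088| (S) ≥ 0.05 → not steady.

Steady state at T: no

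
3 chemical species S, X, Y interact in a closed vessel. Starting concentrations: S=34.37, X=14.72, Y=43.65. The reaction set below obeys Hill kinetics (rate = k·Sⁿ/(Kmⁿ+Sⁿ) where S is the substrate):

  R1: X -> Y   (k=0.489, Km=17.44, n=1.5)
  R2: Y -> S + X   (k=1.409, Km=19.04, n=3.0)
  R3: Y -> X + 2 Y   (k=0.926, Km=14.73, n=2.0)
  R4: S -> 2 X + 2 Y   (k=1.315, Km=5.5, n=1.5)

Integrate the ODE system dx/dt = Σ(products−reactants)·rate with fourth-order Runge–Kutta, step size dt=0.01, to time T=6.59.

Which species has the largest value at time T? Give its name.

RK4 with dt=0.01: 659 steps to T=6.59. Trajectory (selected grid times):
t=0.00: S=34.37 X=14.72 Y=43.65
t=0.73: S=34.42 X=17.92 Y=45.28
t=1.46: S=34.48 X=21.10 Y=46.93
t=2.20: S=34.55 X=24.32 Y=48.62
t=2.93: S=34.62 X=27.49 Y=50.30
t=3.66: S=34.69 X=30.66 Y=52.00
t=4.39: S=34.77 X=33.82 Y=53.71
t=5.13: S=34.86 X=37.02 Y=55.44
t=5.86: S=34.94 X=40.18 Y=57.17
t=6.59: S=35.03 X=43.33 Y=58.90
At T=6.59: S=35.03 X=43.33 Y=58.90; the largest is Y.

Dominant species at T: Y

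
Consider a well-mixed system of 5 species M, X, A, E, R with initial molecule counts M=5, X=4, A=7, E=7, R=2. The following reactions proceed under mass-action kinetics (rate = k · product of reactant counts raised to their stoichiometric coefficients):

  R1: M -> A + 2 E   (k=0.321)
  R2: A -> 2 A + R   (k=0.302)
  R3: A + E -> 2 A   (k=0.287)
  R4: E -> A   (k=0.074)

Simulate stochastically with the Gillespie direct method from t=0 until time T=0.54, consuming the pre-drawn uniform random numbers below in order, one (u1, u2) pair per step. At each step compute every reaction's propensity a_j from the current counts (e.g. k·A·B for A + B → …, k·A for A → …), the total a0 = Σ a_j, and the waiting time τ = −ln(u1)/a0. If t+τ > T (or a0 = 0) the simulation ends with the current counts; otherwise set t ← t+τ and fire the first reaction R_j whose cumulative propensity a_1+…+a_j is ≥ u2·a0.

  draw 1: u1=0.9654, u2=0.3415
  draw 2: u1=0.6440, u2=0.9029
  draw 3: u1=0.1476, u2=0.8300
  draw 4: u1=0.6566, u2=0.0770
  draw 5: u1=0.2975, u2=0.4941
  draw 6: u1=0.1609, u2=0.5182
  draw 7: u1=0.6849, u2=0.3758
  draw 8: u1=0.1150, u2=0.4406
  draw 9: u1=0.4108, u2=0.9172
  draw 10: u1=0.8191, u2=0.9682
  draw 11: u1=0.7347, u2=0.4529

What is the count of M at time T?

M at T = 4

t=0.000: M=5 X=4 A=7 E=7 R=2
Draw 1: a1=1.605, a2=2.114, a3=14.063, a4=0.518, a0=18.300; τ=−ln(0.9654)/18.300=0.002 → t=0.002; u2·a0=0.3415·18.300=6.249; a1+a2=3.719 < 6.249 ≤ a1+…+a3=17.782 → R3 fires; M=5 X=4 A=8 E=6 R=2
Draw 2: a1=1.605, a2=2.416, a3=13.776, a4=0.444, a0=18.241; τ=−ln(0.6440)/18.241=0.024 → t=0.026; u2·a0=0.9029·18.241=16.470; a1+a2=4.021 < 16.470 ≤ a1+…+a3=17.797 → R3 fires; M=5 X=4 A=9 E=5 R=2
Draw 3: a1=1.605, a2=2.718, a3=12.915, a4=0.370, a0=17.608; τ=−ln(0.1476)/17.608=0.109 → t=0.135; u2·a0=0.8300·17.608=14.615; a1+a2=4.323 < 14.615 ≤ a1+…+a3=17.238 → R3 fires; M=5 X=4 A=10 E=4 R=2
Draw 4: a1=1.605, a2=3.020, a3=11.480, a4=0.296, a0=16.401; τ=−ln(0.6566)/16.401=0.026 → t=0.160; u2·a0=0.0770·16.401=1.263 ≤ a1=1.605 → R1 fires; M=4 X=4 A=11 E=6 R=2
Draw 5: a1=1.284, a2=3.322, a3=18.942, a4=0.444, a0=23.992; τ=−ln(0.2975)/23.992=0.051 → t=0.211; u2·a0=0.4941·23.992=11.854; a1+a2=4.606 < 11.854 ≤ a1+…+a3=23.548 → R3 fires; M=4 X=4 A=12 E=5 R=2
Draw 6: a1=1.284, a2=3.624, a3=17.220, a4=0.370, a0=22.498; τ=−ln(0.1609)/22.498=0.081 → t=0.292; u2·a0=0.5182·22.498=11.658; a1+a2=4.908 < 11.658 ≤ a1+…+a3=22.128 → R3 fires; M=4 X=4 A=13 E=4 R=2
Draw 7: a1=1.284, a2=3.926, a3=14.924, a4=0.296, a0=20.430; τ=−ln(0.6849)/20.430=0.019 → t=0.311; u2·a0=0.3758·20.430=7.678; a1+a2=5.210 < 7.678 ≤ a1+…+a3=20.134 → R3 fires; M=4 X=4 A=14 E=3 R=2
Draw 8: a1=1.284, a2=4.228, a3=12.054, a4=0.222, a0=17.788; τ=−ln(0.1150)/17.788=0.122 → t=0.432; u2·a0=0.4406·17.788=7.837; a1+a2=5.512 < 7.837 ≤ a1+…+a3=17.566 → R3 fires; M=4 X=4 A=15 E=2 R=2
Draw 9: a1=1.284, a2=4.530, a3=8.610, a4=0.148, a0=14.572; τ=−ln(0.4108)/14.572=0.061 → t=0.493; u2·a0=0.9172·14.572=13.365; a1+a2=5.814 < 13.365 ≤ a1+…+a3=14.424 → R3 fires; M=4 X=4 A=16 E=1 R=2
Draw 10: a1=1.284, a2=4.832, a3=4.592, a4=0.074, a0=10.782; τ=−ln(0.8191)/10.782=0.019 → t=0.512; u2·a0=0.9682·10.782=10.439; a1+a2=6.116 < 10.439 ≤ a1+…+a3=10.708 → R3 fires; M=4 X=4 A=17 E=0 R=2
Draw 11: a1=1.284, a2=5.134, a3=0.000, a4=0.000, a0=6.418; τ=−ln(0.7347)/6.418=0.048 → t=0.560 > T=0.54: stop.
Read off M at T=0.54: 4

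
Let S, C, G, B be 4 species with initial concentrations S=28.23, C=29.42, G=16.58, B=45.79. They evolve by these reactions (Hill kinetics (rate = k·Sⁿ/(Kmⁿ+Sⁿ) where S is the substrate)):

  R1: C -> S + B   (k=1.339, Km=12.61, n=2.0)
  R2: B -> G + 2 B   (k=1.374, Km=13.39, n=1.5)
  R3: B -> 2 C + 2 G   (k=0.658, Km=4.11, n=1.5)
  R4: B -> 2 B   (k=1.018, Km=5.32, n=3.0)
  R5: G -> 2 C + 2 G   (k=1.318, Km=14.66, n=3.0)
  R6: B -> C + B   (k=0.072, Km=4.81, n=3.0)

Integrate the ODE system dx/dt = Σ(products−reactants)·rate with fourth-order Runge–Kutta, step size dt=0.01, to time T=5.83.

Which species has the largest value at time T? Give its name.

RK4 with dt=0.01: 583 steps to T=5.83. Trajectory (selected grid times):
t=0.00: S=28.23 C=29.42 G=16.58 B=45.79
t=0.65: S=28.97 C=30.65 G=18.73 B=47.55
t=1.30: S=29.72 C=32.00 G=20.96 B=49.32
t=1.94: S=30.46 C=33.43 G=23.20 B=51.08
t=2.59: S=31.23 C=34.95 G=25.53 B=52.88
t=3.24: S=32.00 C=36.53 G=27.90 B=54.69
t=3.89: S=32.79 C=38.15 G=30.30 B=56.51
t=4.53: S=33.56 C=39.78 G=32.68 B=58.31
t=5.18: S=34.36 C=41.46 G=35.12 B=60.15
t=5.83: S=35.15 C=43.16 G=37.57 B=62.00
At T=5.83: S=35.15 C=43.16 G=37.57 B=62.00; the largest is B.

Dominant species at T: B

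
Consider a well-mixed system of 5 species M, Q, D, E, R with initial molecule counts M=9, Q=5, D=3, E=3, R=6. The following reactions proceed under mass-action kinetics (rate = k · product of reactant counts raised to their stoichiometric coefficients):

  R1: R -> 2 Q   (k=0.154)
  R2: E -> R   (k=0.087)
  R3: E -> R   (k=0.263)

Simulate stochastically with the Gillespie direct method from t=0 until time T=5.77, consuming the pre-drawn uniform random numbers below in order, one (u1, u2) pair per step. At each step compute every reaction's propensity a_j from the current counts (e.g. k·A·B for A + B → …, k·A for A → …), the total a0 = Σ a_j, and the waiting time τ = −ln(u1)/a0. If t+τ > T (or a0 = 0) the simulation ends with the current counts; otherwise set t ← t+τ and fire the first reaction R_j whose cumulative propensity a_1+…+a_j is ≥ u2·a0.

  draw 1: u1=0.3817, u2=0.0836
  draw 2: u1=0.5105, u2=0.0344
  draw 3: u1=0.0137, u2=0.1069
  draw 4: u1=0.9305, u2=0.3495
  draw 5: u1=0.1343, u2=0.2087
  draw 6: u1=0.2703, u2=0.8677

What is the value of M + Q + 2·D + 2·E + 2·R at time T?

Check how each reaction changes W = M + Q + 2·D + 2·E + 2·R (weight of products minus weight of reactants):
R1: R -> 2 Q: (1·2) − (2·1) = 2 − 2 = 0
R2: E -> R: (2·1) − (2·1) = 2 − 2 = 0
R3: E -> R: (2·1) − (2·1) = 2 − 2 = 0
Every reaction leaves W unchanged, so W is conserved and no simulation is needed: W(T) = W(0) = 9 + 5 + 2·3 + 2·3 + 2·6 = 38

Value at T = 38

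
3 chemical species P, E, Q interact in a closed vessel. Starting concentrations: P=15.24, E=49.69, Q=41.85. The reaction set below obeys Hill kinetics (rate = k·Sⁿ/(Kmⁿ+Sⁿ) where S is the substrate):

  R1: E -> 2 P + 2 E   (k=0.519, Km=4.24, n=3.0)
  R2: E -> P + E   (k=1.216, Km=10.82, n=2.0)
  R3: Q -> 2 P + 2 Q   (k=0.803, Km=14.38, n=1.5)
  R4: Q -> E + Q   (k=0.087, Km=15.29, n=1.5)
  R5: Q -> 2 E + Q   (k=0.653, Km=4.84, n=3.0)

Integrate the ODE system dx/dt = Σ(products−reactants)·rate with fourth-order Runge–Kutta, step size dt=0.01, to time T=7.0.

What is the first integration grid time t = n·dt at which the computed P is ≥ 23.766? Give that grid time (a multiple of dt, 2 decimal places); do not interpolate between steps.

RK4 with dt=0.01: 700 steps to T=7.0. Trajectory (selected grid times):
t=0.00: P=15.24 E=49.69 Q=41.85
t=0.78: P=18.00 E=51.17 Q=42.37
t=1.56: P=20.77 E=52.65 Q=42.90
t=2.33: P=23.50 E=54.10 Q=43.41
t=2.40: P=23.75 E=54.24 Q=43.46
t=2.41: P=23.79 E=54.26 Q=43.47
t=3.11: P=26.28 E=55.58 Q=43.94
t=3.89: P=29.06 E=57.06 Q=44.47
t=4.67: P=31.84 E=58.54 Q=45.00
t=5.44: P=34.60 E=60.00 Q=45.52
t=6.22: P=37.39 E=61.48 Q=46.06
t=7.00: P=40.19 E=62.96 Q=46.59
P(2.40)=23.750 < 23.766 but P(2.41)=23.786 ≥ 23.766, so the first grid time is t=2.41.

Threshold first reached at t = 2.41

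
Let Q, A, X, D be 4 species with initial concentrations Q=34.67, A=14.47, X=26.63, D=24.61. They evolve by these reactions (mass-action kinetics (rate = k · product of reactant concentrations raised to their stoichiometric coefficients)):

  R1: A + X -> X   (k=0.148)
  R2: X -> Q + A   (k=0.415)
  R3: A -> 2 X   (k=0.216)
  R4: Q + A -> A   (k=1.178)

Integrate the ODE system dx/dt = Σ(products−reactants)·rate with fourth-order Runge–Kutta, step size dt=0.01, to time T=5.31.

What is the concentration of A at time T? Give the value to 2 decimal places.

A at T = 2.29

RK4 with dt=0.01: 531 steps to T=5.31. Trajectory (selected grid times):
t=0.00: Q=34.67 A=14.47 X=26.63 D=24.61
t=0.59: Q=1.91 A=3.85 X=22.42 D=24.61
t=1.18: Q=2.26 A=2.80 X=18.26 D=24.61
t=1.77: Q=2.14 A=2.62 X=14.90 D=24.61
t=2.36: Q=1.86 A=2.55 X=12.25 D=24.61
t=2.95: Q=1.58 A=2.50 X=10.16 D=24.61
t=3.54: Q=1.35 A=2.45 X=8.51 D=24.61
t=4.13: Q=1.16 A=2.40 X=7.21 D=24.61
t=4.72: Q=1.01 A=2.35 X=6.18 D=24.61
t=5.31: Q=0.89 A=2.29 X=5.36 D=24.61
Read off A at T=5.31: 2.29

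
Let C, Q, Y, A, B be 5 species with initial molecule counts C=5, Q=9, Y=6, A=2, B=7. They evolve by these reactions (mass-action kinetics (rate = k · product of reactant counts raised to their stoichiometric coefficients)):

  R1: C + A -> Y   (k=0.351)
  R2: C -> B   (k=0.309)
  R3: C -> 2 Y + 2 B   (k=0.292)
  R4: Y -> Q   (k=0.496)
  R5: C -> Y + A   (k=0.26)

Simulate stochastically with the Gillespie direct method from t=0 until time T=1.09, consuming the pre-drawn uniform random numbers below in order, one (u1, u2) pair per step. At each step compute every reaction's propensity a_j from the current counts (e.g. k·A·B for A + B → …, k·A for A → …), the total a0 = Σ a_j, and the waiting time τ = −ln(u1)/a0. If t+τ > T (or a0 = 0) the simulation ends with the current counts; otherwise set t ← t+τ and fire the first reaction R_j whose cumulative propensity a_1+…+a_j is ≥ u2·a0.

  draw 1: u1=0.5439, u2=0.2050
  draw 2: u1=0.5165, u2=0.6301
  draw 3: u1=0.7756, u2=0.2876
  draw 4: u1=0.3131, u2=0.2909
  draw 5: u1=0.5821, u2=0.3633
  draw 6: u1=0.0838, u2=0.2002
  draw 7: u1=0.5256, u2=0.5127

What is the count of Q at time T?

Q at T = 11

t=0.000: C=5 Q=9 Y=6 A=2 B=7
Draw 1: a1=3.510, a2=1.545, a3=1.460, a4=2.976, a5=1.300, a0=10.791; τ=−ln(0.5439)/10.791=0.056 → t=0.056; u2·a0=0.2050·10.791=2.212 ≤ a1=3.510 → R1 fires; C=4 Q=9 Y=7 A=1 B=7
Draw 2: a1=1.404, a2=1.236, a3=1.168, a4=3.472, a5=1.040, a0=8.320; τ=−ln(0.5165)/8.320=0.079 → t=0.136; u2·a0=0.6301·8.320=5.242; a1+…+a3=3.808 < 5.242 ≤ a1+…+a4=7.280 → R4 fires; C=4 Q=10 Y=6 A=1 B=7
Draw 3: a1=1.404, a2=1.236, a3=1.168, a4=2.976, a5=1.040, a0=7.824; τ=−ln(0.7756)/7.824=0.032 → t=0.168; u2·a0=0.2876·7.824=2.250; a1=1.404 < 2.250 ≤ a1+a2=2.640 → R2 fires; C=3 Q=10 Y=6 A=1 B=8
Draw 4: a1=1.053, a2=0.927, a3=0.876, a4=2.976, a5=0.780, a0=6.612; τ=−ln(0.3131)/6.612=0.176 → t=0.344; u2·a0=0.2909·6.612=1.923; a1=1.053 < 1.923 ≤ a1+a2=1.980 → R2 fires; C=2 Q=10 Y=6 A=1 B=9
Draw 5: a1=0.702, a2=0.618, a3=0.584, a4=2.976, a5=0.520, a0=5.400; τ=−ln(0.5821)/5.400=0.100 → t=0.444; u2·a0=0.3633·5.400=1.962; a1+…+a3=1.904 < 1.962 ≤ a1+…+a4=4.880 → R4 fires; C=2 Q=11 Y=5 A=1 B=9
Draw 6: a1=0.702, a2=0.618, a3=0.584, a4=2.480, a5=0.520, a0=4.904; τ=−ln(0.0838)/4.904=0.506 → t=0.950; u2·a0=0.2002·4.904=0.982; a1=0.702 < 0.982 ≤ a1+a2=1.320 → R2 fires; C=1 Q=11 Y=5 A=1 B=10
Draw 7: a1=0.351, a2=0.309, a3=0.292, a4=2.480, a5=0.260, a0=3.692; τ=−ln(0.5256)/3.692=0.174 → t=1.124 > T=1.09: stop.
Read off Q at T=1.09: 11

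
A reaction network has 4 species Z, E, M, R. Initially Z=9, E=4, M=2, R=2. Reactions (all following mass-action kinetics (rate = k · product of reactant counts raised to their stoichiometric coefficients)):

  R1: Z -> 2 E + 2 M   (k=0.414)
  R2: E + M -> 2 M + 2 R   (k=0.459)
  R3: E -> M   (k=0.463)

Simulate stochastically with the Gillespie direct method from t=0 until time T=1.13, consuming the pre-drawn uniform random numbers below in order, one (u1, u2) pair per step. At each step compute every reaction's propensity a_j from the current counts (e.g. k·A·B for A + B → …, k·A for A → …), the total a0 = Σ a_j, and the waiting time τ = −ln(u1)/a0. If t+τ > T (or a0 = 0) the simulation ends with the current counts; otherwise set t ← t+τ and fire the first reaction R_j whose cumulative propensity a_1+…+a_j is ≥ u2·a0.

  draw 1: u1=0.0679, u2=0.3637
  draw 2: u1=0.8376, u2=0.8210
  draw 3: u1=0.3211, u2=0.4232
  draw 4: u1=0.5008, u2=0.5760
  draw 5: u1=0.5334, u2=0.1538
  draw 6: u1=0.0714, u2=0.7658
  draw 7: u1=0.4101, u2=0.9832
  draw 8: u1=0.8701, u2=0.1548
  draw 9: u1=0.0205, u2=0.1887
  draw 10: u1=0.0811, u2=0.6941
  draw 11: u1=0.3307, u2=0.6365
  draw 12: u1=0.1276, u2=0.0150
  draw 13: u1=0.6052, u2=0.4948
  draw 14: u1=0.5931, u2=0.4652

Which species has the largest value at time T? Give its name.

Dominant species at T: M

t=0.000: Z=9 E=4 M=2 R=2
Draw 1: a1=3.726, a2=3.672, a3=1.852, a0=9.250; τ=−ln(0.0679)/9.250=0.291 → t=0.291; u2·a0=0.3637·9.250=3.364 ≤ a1=3.726 → R1 fires; Z=8 E=6 M=4 R=2
Draw 2: a1=3.312, a2=11.016, a3=2.778, a0=17.106; τ=−ln(0.8376)/17.106=0.010 → t=0.301; u2·a0=0.8210·17.106=14.044; a1=3.312 < 14.044 ≤ a1+a2=14.328 → R2 fires; Z=8 E=5 M=5 R=4
Draw 3: a1=3.312, a2=11.475, a3=2.315, a0=17.102; τ=−ln(0.3211)/17.102=0.066 → t=0.368; u2·a0=0.4232·17.102=7.238; a1=3.312 < 7.238 ≤ a1+a2=14.787 → R2 fires; Z=8 E=4 M=6 R=6
Draw 4: a1=3.312, a2=11.016, a3=1.852, a0=16.180; τ=−ln(0.5008)/16.180=0.043 → t=0.410; u2·a0=0.5760·16.180=9.320; a1=3.312 < 9.320 ≤ a1+a2=14.328 → R2 fires; Z=8 E=3 M=7 R=8
Draw 5: a1=3.312, a2=9.639, a3=1.389, a0=14.340; τ=−ln(0.5334)/14.340=0.044 → t=0.454; u2·a0=0.1538·14.340=2.205 ≤ a1=3.312 → R1 fires; Z=7 E=5 M=9 R=8
Draw 6: a1=2.898, a2=20.655, a3=2.315, a0=25.868; τ=−ln(0.0714)/25.868=0.102 → t=0.556; u2·a0=0.7658·25.868=19.810; a1=2.898 < 19.810 ≤ a1+a2=23.553 → R2 fires; Z=7 E=4 M=10 R=10
Draw 7: a1=2.898, a2=18.360, a3=1.852, a0=23.110; τ=−ln(0.4101)/23.110=0.039 → t=0.595; u2·a0=0.9832·23.110=22.722; a1+a2=21.258 < 22.722 ≤ a1+…+a3=23.110 → R3 fires; Z=7 E=3 M=11 R=10
Draw 8: a1=2.898, a2=15.147, a3=1.389, a0=19.434; τ=−ln(0.8701)/19.434=0.007 → t=0.602; u2·a0=0.1548·19.434=3.008; a1=2.898 < 3.008 ≤ a1+a2=18.045 → R2 fires; Z=7 E=2 M=12 R=12
Draw 9: a1=2.898, a2=11.016, a3=0.926, a0=14.840; τ=−ln(0.0205)/14.840=0.262 → t=0.864; u2·a0=0.1887·14.840=2.800 ≤ a1=2.898 → R1 fires; Z=6 E=4 M=14 R=12
Draw 10: a1=2.484, a2=25.704, a3=1.852, a0=30.040; τ=−ln(0.0811)/30.040=0.084 → t=0.947; u2·a0=0.6941·30.040=20.851; a1=2.484 < 20.851 ≤ a1+a2=28.188 → R2 fires; Z=6 E=3 M=15 R=14
Draw 11: a1=2.484, a2=20.655, a3=1.389, a0=24.528; τ=−ln(0.3307)/24.528=0.045 → t=0.993; u2·a0=0.6365·24.528=15.612; a1=2.484 < 15.612 ≤ a1+a2=23.139 → R2 fires; Z=6 E=2 M=16 R=16
Draw 12: a1=2.484, a2=14.688, a3=0.926, a0=18.098; τ=−ln(0.1276)/18.098=0.114 → t=1.106; u2·a0=0.0150·18.098=0.271 ≤ a1=2.484 → R1 fires; Z=5 E=4 M=18 R=16
Draw 13: a1=2.070, a2=33.048, a3=1.852, a0=36.970; τ=−ln(0.6052)/36.970=0.014 → t=1.120; u2·a0=0.4948·36.970=18.293; a1=2.070 < 18.293 ≤ a1+a2=35.118 → R2 fires; Z=5 E=3 M=19 R=18
Draw 14: a1=2.070, a2=26.163, a3=1.389, a0=29.622; τ=−ln(0.5931)/29.622=0.018 → t=1.138 > T=1.13: stop.
At T=1.13: Z=5 E=3 M=19 R=18; the largest is M.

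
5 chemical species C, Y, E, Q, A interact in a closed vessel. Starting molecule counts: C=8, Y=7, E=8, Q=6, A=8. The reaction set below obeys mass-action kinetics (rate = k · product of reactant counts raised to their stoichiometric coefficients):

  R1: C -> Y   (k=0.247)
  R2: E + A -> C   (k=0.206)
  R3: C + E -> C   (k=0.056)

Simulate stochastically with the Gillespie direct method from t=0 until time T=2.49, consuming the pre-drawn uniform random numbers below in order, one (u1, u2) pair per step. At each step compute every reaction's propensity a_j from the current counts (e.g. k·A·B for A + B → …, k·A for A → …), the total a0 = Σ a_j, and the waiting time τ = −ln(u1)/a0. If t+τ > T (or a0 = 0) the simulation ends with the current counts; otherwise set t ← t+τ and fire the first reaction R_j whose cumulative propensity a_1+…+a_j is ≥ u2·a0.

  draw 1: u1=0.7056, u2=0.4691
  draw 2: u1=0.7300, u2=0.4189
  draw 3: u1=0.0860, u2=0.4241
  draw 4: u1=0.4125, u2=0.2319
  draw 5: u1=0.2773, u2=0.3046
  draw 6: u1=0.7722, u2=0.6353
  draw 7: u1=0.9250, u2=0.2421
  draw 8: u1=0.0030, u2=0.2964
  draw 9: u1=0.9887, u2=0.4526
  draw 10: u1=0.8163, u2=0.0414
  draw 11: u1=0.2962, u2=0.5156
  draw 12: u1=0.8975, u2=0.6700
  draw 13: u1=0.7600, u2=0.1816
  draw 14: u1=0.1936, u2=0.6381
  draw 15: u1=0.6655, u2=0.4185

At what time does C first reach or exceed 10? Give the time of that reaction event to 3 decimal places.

t=0.000: C=8 Y=7 E=8 Q=6 A=8
Draw 1: a1=1.976, a2=13.184, a3=3.584, a0=18.744; τ=−ln(0.7056)/18.744=0.019 → t=0.019; u2·a0=0.4691·18.744=8.793; a1=1.976 < 8.793 ≤ a1+a2=15.160 → R2 fires; C=9 Y=7 E=7 Q=6 A=7
Draw 2: a1=2.223, a2=10.094, a3=3.528, a0=15.845; τ=−ln(0.7300)/15.845=0.020 → t=0.038; u2·a0=0.4189·15.845=6.637; a1=2.223 < 6.637 ≤ a1+a2=12.317 → R2 fires; C=10 Y=7 E=6 Q=6 A=6
Draw 3: a1=2.470, a2=7.416, a3=3.360, a0=13.246; τ=−ln(0.0860)/13.246=0.185 → t=0.224; u2·a0=0.4241·13.246=5.618; a1=2.470 < 5.618 ≤ a1+a2=9.886 → R2 fires; C=11 Y=7 E=5 Q=6 A=5
Draw 4: a1=2.717, a2=5.150, a3=3.080, a0=10.947; τ=−ln(0.4125)/10.947=0.081 → t=0.305; u2·a0=0.2319·10.947=2.539 ≤ a1=2.717 → R1 fires; C=10 Y=8 E=5 Q=6 A=5
Draw 5: a1=2.470, a2=5.150, a3=2.800, a0=10.420; τ=−ln(0.2773)/10.420=0.123 → t=0.428; u2·a0=0.3046·10.420=3.174; a1=2.470 < 3.174 ≤ a1+a2=7.620 → R2 fires; C=11 Y=8 E=4 Q=6 A=4
Draw 6: a1=2.717, a2=3.296, a3=2.464, a0=8.477; τ=−ln(0.7722)/8.477=0.030 → t=0.458; u2·a0=0.6353·8.477=5.385; a1=2.717 < 5.385 ≤ a1+a2=6.013 → R2 fires; C=12 Y=8 E=3 Q=6 A=3
Draw 7: a1=2.964, a2=1.854, a3=2.016, a0=6.834; τ=−ln(0.9250)/6.834=0.011 → t=0.470; u2·a0=0.2421·6.834=1.655 ≤ a1=2.964 → R1 fires; C=11 Y=9 E=3 Q=6 A=3
Draw 8: a1=2.717, a2=1.854, a3=1.848, a0=6.419; τ=−ln(0.0030)/6.419=0.905 → t=1.375; u2·a0=0.2964·6.419=1.903 ≤ a1=2.717 → R1 fires; C=10 Y=10 E=3 Q=6 A=3
Draw 9: a1=2.470, a2=1.854, a3=1.680, a0=6.004; τ=−ln(0.9887)/6.004=0.002 → t=1.376; u2·a0=0.4526·6.004=2.717; a1=2.470 < 2.717 ≤ a1+a2=4.324 → R2 fires; C=11 Y=10 E=2 Q=6 A=2
Draw 10: a1=2.717, a2=0.824, a3=1.232, a0=4.773; τ=−ln(0.8163)/4.773=0.043 → t=1.419; u2·a0=0.0414·4.773=0.198 ≤ a1=2.717 → R1 fires; C=10 Y=11 E=2 Q=6 A=2
Draw 11: a1=2.470, a2=0.824, a3=1.120, a0=4.414; τ=−ln(0.2962)/4.414=0.276 → t=1.695; u2·a0=0.5156·4.414=2.276 ≤ a1=2.470 → R1 fires; C=9 Y=12 E=2 Q=6 A=2
Draw 12: a1=2.223, a2=0.824, a3=1.008, a0=4.055; τ=−ln(0.8975)/4.055=0.027 → t=1.721; u2·a0=0.6700·4.055=2.717; a1=2.223 < 2.717 ≤ a1+a2=3.047 → R2 fires; C=10 Y=12 E=1 Q=6 A=1
Draw 13: a1=2.470, a2=0.206, a3=0.560, a0=3.236; τ=−ln(0.7600)/3.236=0.085 → t=1.806; u2·a0=0.1816·3.236=0.588 ≤ a1=2.470 → R1 fires; C=9 Y=13 E=1 Q=6 A=1
Draw 14: a1=2.223, a2=0.206, a3=0.504, a0=2.933; τ=−ln(0.1936)/2.933=0.560 → t=2.366; u2·a0=0.6381·2.933=1.872 ≤ a1=2.223 → R1 fires; C=8 Y=14 E=1 Q=6 A=1
Draw 15: a1=1.976, a2=0.206, a3=0.448, a0=2.630; τ=−ln(0.6655)/2.630=0.155 → t=2.521 > T=2.49: stop.
C first becomes ≥ 10 when it reaches 10 at the event at t=0.038.

Threshold first reached at t = 0.038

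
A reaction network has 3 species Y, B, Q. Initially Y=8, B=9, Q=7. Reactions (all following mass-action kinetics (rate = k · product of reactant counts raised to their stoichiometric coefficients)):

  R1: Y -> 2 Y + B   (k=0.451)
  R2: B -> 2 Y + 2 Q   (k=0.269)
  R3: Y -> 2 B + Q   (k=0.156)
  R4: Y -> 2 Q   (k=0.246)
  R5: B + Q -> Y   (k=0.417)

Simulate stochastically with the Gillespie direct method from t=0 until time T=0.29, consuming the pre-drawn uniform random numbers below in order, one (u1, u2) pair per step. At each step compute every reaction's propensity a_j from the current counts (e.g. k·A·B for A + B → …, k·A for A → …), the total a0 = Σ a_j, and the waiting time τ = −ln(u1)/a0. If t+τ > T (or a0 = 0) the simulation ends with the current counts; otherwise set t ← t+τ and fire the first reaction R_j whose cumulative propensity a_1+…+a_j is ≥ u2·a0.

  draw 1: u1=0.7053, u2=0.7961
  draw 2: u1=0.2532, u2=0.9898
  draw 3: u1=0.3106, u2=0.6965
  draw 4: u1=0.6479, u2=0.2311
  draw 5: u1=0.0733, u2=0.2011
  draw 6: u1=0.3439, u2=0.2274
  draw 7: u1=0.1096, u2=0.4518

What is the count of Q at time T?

Q at T = 6

t=0.000: Y=8 B=9 Q=7
Draw 1: a1=3.608, a2=2.421, a3=1.248, a4=1.968, a5=26.271, a0=35.516; τ=−ln(0.7053)/35.516=0.010 → t=0.010; u2·a0=0.7961·35.516=28.274; a1+…+a4=9.245 < 28.274 ≤ a1+…+a5=35.516 → R5 fires; Y=9 B=8 Q=6
Draw 2: a1=4.059, a2=2.152, a3=1.404, a4=2.214, a5=20.016, a0=29.845; τ=−ln(0.2532)/29.845=0.046 → t=0.056; u2·a0=0.9898·29.845=29.541; a1+…+a4=9.829 < 29.541 ≤ a1+…+a5=29.845 → R5 fires; Y=10 B=7 Q=5
Draw 3: a1=4.510, a2=1.883, a3=1.560, a4=2.460, a5=14.595, a0=25.008; τ=−ln(0.3106)/25.008=0.047 → t=0.103; u2·a0=0.6965·25.008=17.418; a1+…+a4=10.413 < 17.418 ≤ a1+…+a5=25.008 → R5 fires; Y=11 B=6 Q=4
Draw 4: a1=4.961, a2=1.614, a3=1.716, a4=2.706, a5=10.008, a0=21.005; τ=−ln(0.6479)/21.005=0.021 → t=0.123; u2·a0=0.2311·21.005=4.854 ≤ a1=4.961 → R1 fires; Y=12 B=7 Q=4
Draw 5: a1=5.412, a2=1.883, a3=1.872, a4=2.952, a5=11.676, a0=23.795; τ=−ln(0.0733)/23.795=0.110 → t=0.233; u2·a0=0.2011·23.795=4.785 ≤ a1=5.412 → R1 fires; Y=13 B=8 Q=4
Draw 6: a1=5.863, a2=2.152, a3=2.028, a4=3.198, a5=13.344, a0=26.585; τ=−ln(0.3439)/26.585=0.040 → t=0.273; u2·a0=0.2274·26.585=6.045; a1=5.863 < 6.045 ≤ a1+a2=8.015 → R2 fires; Y=15 B=7 Q=6
Draw 7: a1=6.765, a2=1.883, a3=2.340, a4=3.690, a5=17.514, a0=32.192; τ=−ln(0.1096)/32.192=0.069 → t=0.342 > T=0.29: stop.
Read off Q at T=0.29: 6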